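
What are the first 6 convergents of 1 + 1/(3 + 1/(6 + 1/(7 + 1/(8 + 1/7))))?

Using the convergent recurrence p_i = a_i*p_{i-1} + p_{i-2}, q_i = a_i*q_{i-1} + q_{i-2} with p_{-2}=0, p_{-1}=1, q_{-2}=1, q_{-1}=0:
  i=0: a_0=1, p_0 = 1*1 + 0 = 1, q_0 = 1*0 + 1 = 1.
  i=1: a_1=3, p_1 = 3*1 + 1 = 4, q_1 = 3*1 + 0 = 3.
  i=2: a_2=6, p_2 = 6*4 + 1 = 25, q_2 = 6*3 + 1 = 19.
  i=3: a_3=7, p_3 = 7*25 + 4 = 179, q_3 = 7*19 + 3 = 136.
  i=4: a_4=8, p_4 = 8*179 + 25 = 1457, q_4 = 8*136 + 19 = 1107.
  i=5: a_5=7, p_5 = 7*1457 + 179 = 10378, q_5 = 7*1107 + 136 = 7885.

1/1, 4/3, 25/19, 179/136, 1457/1107, 10378/7885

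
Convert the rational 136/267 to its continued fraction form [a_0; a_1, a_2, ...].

Run the Euclidean algorithm on 136 and 267; the successive quotients are the partial quotients a_0, a_1, ... (each step inverts the fractional part left over by the previous one):
  136 = 0*267 + 136, so a_0 = 0.
  267 = 1*136 + 131, so a_1 = 1.
  136 = 1*131 + 5, so a_2 = 1.
  131 = 26*5 + 1, so a_3 = 26.
  5 = 5*1 + 0, so a_4 = 5.
The remainder reaches 0 after 5 divisions, so the expansion has 5 partial quotients, read off in order.

[0; 1, 1, 26, 5]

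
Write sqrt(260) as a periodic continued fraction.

Write x_i = (sqrt(260) + m_i)/d_i with (m_0, d_0) = (0, 1). a_0 = floor(sqrt(260)) = 16, since 16^2 = 256 <= 260 < 289 = 17^2.
Iterate m_{i+1} = d_i*a_i - m_i, d_{i+1} = (260 - m_{i+1}^2)/d_i, a_{i+1} = floor((a_0 + m_{i+1})/d_{i+1}):
  m_1 = 1*16 - 0 = 16, d_1 = (260 - 16^2)/1 = 4/1 = 4, a_1 = floor((16 + 16)/4) = 8.
  m_2 = 4*8 - 16 = 16, d_2 = (260 - 16^2)/4 = 4/4 = 1, a_2 = floor((16 + 16)/1) = 32.
  m_3 = 1*32 - 16 = 16, d_3 = (260 - 16^2)/1 = 4/1 = 4: (m_3, d_3) = (m_1, d_1) = (16, 4), so from here the quotients repeat a_1, a_2; the period length is 2.
Hence the expansion of sqrt(260) is a_0 = 16 followed by the repeating block 8, 32 (period 2).

[16; (8, 32)]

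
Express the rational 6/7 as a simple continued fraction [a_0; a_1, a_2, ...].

Run the Euclidean algorithm on 6 and 7; the successive quotients are the partial quotients a_0, a_1, ... (each step inverts the fractional part left over by the previous one):
  6 = 0*7 + 6, so a_0 = 0.
  7 = 1*6 + 1, so a_1 = 1.
  6 = 6*1 + 0, so a_2 = 6.
The remainder reaches 0 after 3 divisions, so the expansion has 3 partial quotients, read off in order.

[0; 1, 6]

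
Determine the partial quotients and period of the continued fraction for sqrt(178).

Write x_i = (sqrt(178) + m_i)/d_i with (m_0, d_0) = (0, 1). a_0 = floor(sqrt(178)) = 13, since 13^2 = 169 <= 178 < 196 = 14^2.
Iterate m_{i+1} = d_i*a_i - m_i, d_{i+1} = (178 - m_{i+1}^2)/d_i, a_{i+1} = floor((a_0 + m_{i+1})/d_{i+1}):
  m_1 = 1*13 - 0 = 13, d_1 = (178 - 13^2)/1 = 9/1 = 9, a_1 = floor((13 + 13)/9) = 2.
  m_2 = 9*2 - 13 = 5, d_2 = (178 - 5^2)/9 = 153/9 = 17, a_2 = floor((13 + 5)/17) = 1.
  m_3 = 17*1 - 5 = 12, d_3 = (178 - 12^2)/17 = 34/17 = 2, a_3 = floor((13 + 12)/2) = 12.
  m_4 = 2*12 - 12 = 12, d_4 = (178 - 12^2)/2 = 34/2 = 17, a_4 = floor((13 + 12)/17) = 1.
  m_5 = 17*1 - 12 = 5, d_5 = (178 - 5^2)/17 = 153/17 = 9, a_5 = floor((13 + 5)/9) = 2.
  m_6 = 9*2 - 5 = 13, d_6 = (178 - 13^2)/9 = 9/9 = 1, a_6 = floor((13 + 13)/1) = 26.
  m_7 = 1*26 - 13 = 13, d_7 = (178 - 13^2)/1 = 9/1 = 9: (m_7, d_7) = (m_1, d_1) = (13, 9), so from here the quotients repeat a_1, ..., a_6; the period length is 6.
Hence the expansion of sqrt(178) is a_0 = 13 followed by the repeating block 2, 1, 12, 1, 2, 26 (period 6).

[13; (2, 1, 12, 1, 2, 26)]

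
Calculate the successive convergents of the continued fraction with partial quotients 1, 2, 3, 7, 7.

1/1, 3/2, 10/7, 73/51, 521/364

Using the convergent recurrence p_i = a_i*p_{i-1} + p_{i-2}, q_i = a_i*q_{i-1} + q_{i-2} with p_{-2}=0, p_{-1}=1, q_{-2}=1, q_{-1}=0:
  i=0: a_0=1, p_0 = 1*1 + 0 = 1, q_0 = 1*0 + 1 = 1.
  i=1: a_1=2, p_1 = 2*1 + 1 = 3, q_1 = 2*1 + 0 = 2.
  i=2: a_2=3, p_2 = 3*3 + 1 = 10, q_2 = 3*2 + 1 = 7.
  i=3: a_3=7, p_3 = 7*10 + 3 = 73, q_3 = 7*7 + 2 = 51.
  i=4: a_4=7, p_4 = 7*73 + 10 = 521, q_4 = 7*51 + 7 = 364.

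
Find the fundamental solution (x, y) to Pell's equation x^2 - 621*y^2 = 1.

(x, y) = (7775, 312)

First expand sqrt(621) as a continued fraction. With x_i = (sqrt(621) + m_i)/d_i and (m_0, d_0) = (0, 1): a_0 = floor(sqrt(621)) = 24, since 24^2 = 576 <= 621 < 625 = 25^2.
Iterate m_{i+1} = d_i*a_i - m_i, d_{i+1} = (621 - m_{i+1}^2)/d_i, a_{i+1} = floor((a_0 + m_{i+1})/d_{i+1}):
  m_1 = 1*24 - 0 = 24, d_1 = (621 - 24^2)/1 = 45/1 = 45, a_1 = floor((24 + 24)/45) = 1.
  m_2 = 45*1 - 24 = 21, d_2 = (621 - 21^2)/45 = 180/45 = 4, a_2 = floor((24 + 21)/4) = 11.
  m_3 = 4*11 - 21 = 23, d_3 = (621 - 23^2)/4 = 92/4 = 23, a_3 = floor((24 + 23)/23) = 2.
  m_4 = 23*2 - 23 = 23, d_4 = (621 - 23^2)/23 = 92/23 = 4, a_4 = floor((24 + 23)/4) = 11.
  m_5 = 4*11 - 23 = 21, d_5 = (621 - 21^2)/4 = 180/4 = 45, a_5 = floor((24 + 21)/45) = 1.
  m_6 = 45*1 - 21 = 24, d_6 = (621 - 24^2)/45 = 45/45 = 1, a_6 = floor((24 + 24)/1) = 48.
  m_7 = 1*48 - 24 = 24, d_7 = (621 - 24^2)/1 = 45/1 = 45: (m_7, d_7) = (m_1, d_1) = (24, 45), so from here the quotients repeat a_1, ..., a_6; the period length is 6.
So sqrt(621) = [24; (1, 11, 2, 11, 1, 48)] with period length k = 6.
k is even, so the fundamental solution of x^2 - 621y^2 = 1 is (p_{k-1}, q_{k-1}) = (p_5, q_5); compute convergents through index 5.
Convergents (p_i = a_i*p_{i-1} + p_{i-2}, q_i = a_i*q_{i-1} + q_{i-2} with p_{-2}=0, p_{-1}=1, q_{-2}=1, q_{-1}=0):
  i=0: a_0=24, p_0 = 24*1 + 0 = 24, q_0 = 24*0 + 1 = 1.
  i=1: a_1=1, p_1 = 1*24 + 1 = 25, q_1 = 1*1 + 0 = 1.
  i=2: a_2=11, p_2 = 11*25 + 24 = 299, q_2 = 11*1 + 1 = 12.
  i=3: a_3=2, p_3 = 2*299 + 25 = 623, q_3 = 2*12 + 1 = 25.
  i=4: a_4=11, p_4 = 11*623 + 299 = 7152, q_4 = 11*25 + 12 = 287.
  i=5: a_5=1, p_5 = 1*7152 + 623 = 7775, q_5 = 1*287 + 25 = 312.
Check: 7775^2 - 621*312^2 = 60450625 - 60450624 = 1, so (x, y) = (7775, 312) solves the equation, and by the theorem it is the least positive solution.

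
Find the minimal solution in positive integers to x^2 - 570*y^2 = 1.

First expand sqrt(570) as a continued fraction. With x_i = (sqrt(570) + m_i)/d_i and (m_0, d_0) = (0, 1): a_0 = floor(sqrt(570)) = 23, since 23^2 = 529 <= 570 < 576 = 24^2.
Iterate m_{i+1} = d_i*a_i - m_i, d_{i+1} = (570 - m_{i+1}^2)/d_i, a_{i+1} = floor((a_0 + m_{i+1})/d_{i+1}):
  m_1 = 1*23 - 0 = 23, d_1 = (570 - 23^2)/1 = 41/1 = 41, a_1 = floor((23 + 23)/41) = 1.
  m_2 = 41*1 - 23 = 18, d_2 = (570 - 18^2)/41 = 246/41 = 6, a_2 = floor((23 + 18)/6) = 6.
  m_3 = 6*6 - 18 = 18, d_3 = (570 - 18^2)/6 = 246/6 = 41, a_3 = floor((23 + 18)/41) = 1.
  m_4 = 41*1 - 18 = 23, d_4 = (570 - 23^2)/41 = 41/41 = 1, a_4 = floor((23 + 23)/1) = 46.
  m_5 = 1*46 - 23 = 23, d_5 = (570 - 23^2)/1 = 41/1 = 41: (m_5, d_5) = (m_1, d_1) = (23, 41), so from here the quotients repeat a_1, ..., a_4; the period length is 4.
So sqrt(570) = [23; (1, 6, 1, 46)] with period length k = 4.
k is even, so the fundamental solution of x^2 - 570y^2 = 1 is (p_{k-1}, q_{k-1}) = (p_3, q_3); compute convergents through index 3.
Convergents (p_i = a_i*p_{i-1} + p_{i-2}, q_i = a_i*q_{i-1} + q_{i-2} with p_{-2}=0, p_{-1}=1, q_{-2}=1, q_{-1}=0):
  i=0: a_0=23, p_0 = 23*1 + 0 = 23, q_0 = 23*0 + 1 = 1.
  i=1: a_1=1, p_1 = 1*23 + 1 = 24, q_1 = 1*1 + 0 = 1.
  i=2: a_2=6, p_2 = 6*24 + 23 = 167, q_2 = 6*1 + 1 = 7.
  i=3: a_3=1, p_3 = 1*167 + 24 = 191, q_3 = 1*7 + 1 = 8.
Check: 191^2 - 570*8^2 = 36481 - 36480 = 1, so (x, y) = (191, 8) solves the equation, and by the theorem it is the least positive solution.

(x, y) = (191, 8)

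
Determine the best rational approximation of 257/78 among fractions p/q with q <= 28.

56/17

Expand x = 257/78 as a continued fraction with the Euclidean algorithm:
  257 = 3*78 + 23, so a_0 = 3.
  78 = 3*23 + 9, so a_1 = 3.
  23 = 2*9 + 5, so a_2 = 2.
  9 = 1*5 + 4, so a_3 = 1.
  5 = 1*4 + 1, so a_4 = 1.
  4 = 4*1 + 0, so a_5 = 4.
so x = [3; 3, 2, 1, 1, 4].
Convergents (p_i = a_i*p_{i-1} + p_{i-2}, q_i = a_i*q_{i-1} + q_{i-2} with p_{-2}=0, p_{-1}=1, q_{-2}=1, q_{-1}=0), until the denominator exceeds 28:
  i=0: a_0=3, p_0 = 3*1 + 0 = 3, q_0 = 3*0 + 1 = 1.
  i=1: a_1=3, p_1 = 3*3 + 1 = 10, q_1 = 3*1 + 0 = 3.
  i=2: a_2=2, p_2 = 2*10 + 3 = 23, q_2 = 2*3 + 1 = 7.
  i=3: a_3=1, p_3 = 1*23 + 10 = 33, q_3 = 1*7 + 3 = 10.
  i=4: a_4=1, p_4 = 1*33 + 23 = 56, q_4 = 1*10 + 7 = 17.
  i=5: a_5=4, p_5 = 4*56 + 33 = 257, q_5 = 4*17 + 10 = 78.
q_5 = 78 > 28, so the last convergent with denominator <= 28 is p_4/q_4 = 56/17.
The closest fraction with denominator <= 28 is either p_4/q_4 or the intermediate fraction (k*p_4 + p_3)/(k*q_4 + q_3) with the largest k >= 1 whose denominator stays <= 28; these approach x as k grows, and every other convergent or intermediate fraction in range is farther away.
Largest k: floor((28 - q_3)/q_4) = floor((28 - 10)/17) = 1.
That gives (1*56 + 33)/(1*17 + 10) = 89/27.
Compare the errors: |x - 56/17| = |257*17 - 56*78|/(78*17) = 1/1326, and |x - 89/27| = |257*27 - 89*78|/(78*27) = 3/2106.
Cross-multiplying, 1*2106 = 2106 < 3978 = 3*1326, so 1/1326 is smaller: the convergent 56/17 is closer to x than 89/27.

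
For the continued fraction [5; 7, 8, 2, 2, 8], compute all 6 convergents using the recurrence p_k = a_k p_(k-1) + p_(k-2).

5/1, 36/7, 293/57, 622/121, 1537/299, 12918/2513

Using the convergent recurrence p_i = a_i*p_{i-1} + p_{i-2}, q_i = a_i*q_{i-1} + q_{i-2} with p_{-2}=0, p_{-1}=1, q_{-2}=1, q_{-1}=0:
  i=0: a_0=5, p_0 = 5*1 + 0 = 5, q_0 = 5*0 + 1 = 1.
  i=1: a_1=7, p_1 = 7*5 + 1 = 36, q_1 = 7*1 + 0 = 7.
  i=2: a_2=8, p_2 = 8*36 + 5 = 293, q_2 = 8*7 + 1 = 57.
  i=3: a_3=2, p_3 = 2*293 + 36 = 622, q_3 = 2*57 + 7 = 121.
  i=4: a_4=2, p_4 = 2*622 + 293 = 1537, q_4 = 2*121 + 57 = 299.
  i=5: a_5=8, p_5 = 8*1537 + 622 = 12918, q_5 = 8*299 + 121 = 2513.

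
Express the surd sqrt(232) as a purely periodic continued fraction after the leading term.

[15; (4, 3, 7, 3, 4, 30)]

Write x_i = (sqrt(232) + m_i)/d_i with (m_0, d_0) = (0, 1). a_0 = floor(sqrt(232)) = 15, since 15^2 = 225 <= 232 < 256 = 16^2.
Iterate m_{i+1} = d_i*a_i - m_i, d_{i+1} = (232 - m_{i+1}^2)/d_i, a_{i+1} = floor((a_0 + m_{i+1})/d_{i+1}):
  m_1 = 1*15 - 0 = 15, d_1 = (232 - 15^2)/1 = 7/1 = 7, a_1 = floor((15 + 15)/7) = 4.
  m_2 = 7*4 - 15 = 13, d_2 = (232 - 13^2)/7 = 63/7 = 9, a_2 = floor((15 + 13)/9) = 3.
  m_3 = 9*3 - 13 = 14, d_3 = (232 - 14^2)/9 = 36/9 = 4, a_3 = floor((15 + 14)/4) = 7.
  m_4 = 4*7 - 14 = 14, d_4 = (232 - 14^2)/4 = 36/4 = 9, a_4 = floor((15 + 14)/9) = 3.
  m_5 = 9*3 - 14 = 13, d_5 = (232 - 13^2)/9 = 63/9 = 7, a_5 = floor((15 + 13)/7) = 4.
  m_6 = 7*4 - 13 = 15, d_6 = (232 - 15^2)/7 = 7/7 = 1, a_6 = floor((15 + 15)/1) = 30.
  m_7 = 1*30 - 15 = 15, d_7 = (232 - 15^2)/1 = 7/1 = 7: (m_7, d_7) = (m_1, d_1) = (15, 7), so from here the quotients repeat a_1, ..., a_6; the period length is 6.
Hence the expansion of sqrt(232) is a_0 = 15 followed by the repeating block 4, 3, 7, 3, 4, 30 (period 6).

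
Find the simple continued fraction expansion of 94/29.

[3; 4, 7]

Run the Euclidean algorithm on 94 and 29; the successive quotients are the partial quotients a_0, a_1, ... (each step inverts the fractional part left over by the previous one):
  94 = 3*29 + 7, so a_0 = 3.
  29 = 4*7 + 1, so a_1 = 4.
  7 = 7*1 + 0, so a_2 = 7.
The remainder reaches 0 after 3 divisions, so the expansion has 3 partial quotients, read off in order.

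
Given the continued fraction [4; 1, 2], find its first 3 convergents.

4/1, 5/1, 14/3

Using the convergent recurrence p_i = a_i*p_{i-1} + p_{i-2}, q_i = a_i*q_{i-1} + q_{i-2} with p_{-2}=0, p_{-1}=1, q_{-2}=1, q_{-1}=0:
  i=0: a_0=4, p_0 = 4*1 + 0 = 4, q_0 = 4*0 + 1 = 1.
  i=1: a_1=1, p_1 = 1*4 + 1 = 5, q_1 = 1*1 + 0 = 1.
  i=2: a_2=2, p_2 = 2*5 + 4 = 14, q_2 = 2*1 + 1 = 3.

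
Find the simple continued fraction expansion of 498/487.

Run the Euclidean algorithm on 498 and 487; the successive quotients are the partial quotients a_0, a_1, ... (each step inverts the fractional part left over by the previous one):
  498 = 1*487 + 11, so a_0 = 1.
  487 = 44*11 + 3, so a_1 = 44.
  11 = 3*3 + 2, so a_2 = 3.
  3 = 1*2 + 1, so a_3 = 1.
  2 = 2*1 + 0, so a_4 = 2.
The remainder reaches 0 after 5 divisions, so the expansion has 5 partial quotients, read off in order.

[1; 44, 3, 1, 2]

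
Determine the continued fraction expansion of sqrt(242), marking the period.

Write x_i = (sqrt(242) + m_i)/d_i with (m_0, d_0) = (0, 1). a_0 = floor(sqrt(242)) = 15, since 15^2 = 225 <= 242 < 256 = 16^2.
Iterate m_{i+1} = d_i*a_i - m_i, d_{i+1} = (242 - m_{i+1}^2)/d_i, a_{i+1} = floor((a_0 + m_{i+1})/d_{i+1}):
  m_1 = 1*15 - 0 = 15, d_1 = (242 - 15^2)/1 = 17/1 = 17, a_1 = floor((15 + 15)/17) = 1.
  m_2 = 17*1 - 15 = 2, d_2 = (242 - 2^2)/17 = 238/17 = 14, a_2 = floor((15 + 2)/14) = 1.
  m_3 = 14*1 - 2 = 12, d_3 = (242 - 12^2)/14 = 98/14 = 7, a_3 = floor((15 + 12)/7) = 3.
  m_4 = 7*3 - 12 = 9, d_4 = (242 - 9^2)/7 = 161/7 = 23, a_4 = floor((15 + 9)/23) = 1.
  m_5 = 23*1 - 9 = 14, d_5 = (242 - 14^2)/23 = 46/23 = 2, a_5 = floor((15 + 14)/2) = 14.
  m_6 = 2*14 - 14 = 14, d_6 = (242 - 14^2)/2 = 46/2 = 23, a_6 = floor((15 + 14)/23) = 1.
  m_7 = 23*1 - 14 = 9, d_7 = (242 - 9^2)/23 = 161/23 = 7, a_7 = floor((15 + 9)/7) = 3.
  m_8 = 7*3 - 9 = 12, d_8 = (242 - 12^2)/7 = 98/7 = 14, a_8 = floor((15 + 12)/14) = 1.
  m_9 = 14*1 - 12 = 2, d_9 = (242 - 2^2)/14 = 238/14 = 17, a_9 = floor((15 + 2)/17) = 1.
  m_10 = 17*1 - 2 = 15, d_10 = (242 - 15^2)/17 = 17/17 = 1, a_10 = floor((15 + 15)/1) = 30.
  m_11 = 1*30 - 15 = 15, d_11 = (242 - 15^2)/1 = 17/1 = 17: (m_11, d_11) = (m_1, d_1) = (15, 17), so from here the quotients repeat a_1, ..., a_10; the period length is 10.
Hence the expansion of sqrt(242) is a_0 = 15 followed by the repeating block 1, 1, 3, 1, 14, 1, 3, 1, 1, 30 (period 10).

[15; (1, 1, 3, 1, 14, 1, 3, 1, 1, 30)]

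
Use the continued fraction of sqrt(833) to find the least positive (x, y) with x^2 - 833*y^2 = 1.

First expand sqrt(833) as a continued fraction. With x_i = (sqrt(833) + m_i)/d_i and (m_0, d_0) = (0, 1): a_0 = floor(sqrt(833)) = 28, since 28^2 = 784 <= 833 < 841 = 29^2.
Iterate m_{i+1} = d_i*a_i - m_i, d_{i+1} = (833 - m_{i+1}^2)/d_i, a_{i+1} = floor((a_0 + m_{i+1})/d_{i+1}):
  m_1 = 1*28 - 0 = 28, d_1 = (833 - 28^2)/1 = 49/1 = 49, a_1 = floor((28 + 28)/49) = 1.
  m_2 = 49*1 - 28 = 21, d_2 = (833 - 21^2)/49 = 392/49 = 8, a_2 = floor((28 + 21)/8) = 6.
  m_3 = 8*6 - 21 = 27, d_3 = (833 - 27^2)/8 = 104/8 = 13, a_3 = floor((28 + 27)/13) = 4.
  m_4 = 13*4 - 27 = 25, d_4 = (833 - 25^2)/13 = 208/13 = 16, a_4 = floor((28 + 25)/16) = 3.
  m_5 = 16*3 - 25 = 23, d_5 = (833 - 23^2)/16 = 304/16 = 19, a_5 = floor((28 + 23)/19) = 2.
  m_6 = 19*2 - 23 = 15, d_6 = (833 - 15^2)/19 = 608/19 = 32, a_6 = floor((28 + 15)/32) = 1.
  m_7 = 32*1 - 15 = 17, d_7 = (833 - 17^2)/32 = 544/32 = 17, a_7 = floor((28 + 17)/17) = 2.
  m_8 = 17*2 - 17 = 17, d_8 = (833 - 17^2)/17 = 544/17 = 32, a_8 = floor((28 + 17)/32) = 1.
  m_9 = 32*1 - 17 = 15, d_9 = (833 - 15^2)/32 = 608/32 = 19, a_9 = floor((28 + 15)/19) = 2.
  m_10 = 19*2 - 15 = 23, d_10 = (833 - 23^2)/19 = 304/19 = 16, a_10 = floor((28 + 23)/16) = 3.
  m_11 = 16*3 - 23 = 25, d_11 = (833 - 25^2)/16 = 208/16 = 13, a_11 = floor((28 + 25)/13) = 4.
  m_12 = 13*4 - 25 = 27, d_12 = (833 - 27^2)/13 = 104/13 = 8, a_12 = floor((28 + 27)/8) = 6.
  m_13 = 8*6 - 27 = 21, d_13 = (833 - 21^2)/8 = 392/8 = 49, a_13 = floor((28 + 21)/49) = 1.
  m_14 = 49*1 - 21 = 28, d_14 = (833 - 28^2)/49 = 49/49 = 1, a_14 = floor((28 + 28)/1) = 56.
  m_15 = 1*56 - 28 = 28, d_15 = (833 - 28^2)/1 = 49/1 = 49: (m_15, d_15) = (m_1, d_1) = (28, 49), so from here the quotients repeat a_1, ..., a_14; the period length is 14.
So sqrt(833) = [28; (1, 6, 4, 3, 2, 1, 2, 1, 2, 3, 4, 6, 1, 56)] with period length k = 14.
k is even, so the fundamental solution of x^2 - 833y^2 = 1 is (p_{k-1}, q_{k-1}) = (p_13, q_13); compute convergents through index 13.
Convergents (p_i = a_i*p_{i-1} + p_{i-2}, q_i = a_i*q_{i-1} + q_{i-2} with p_{-2}=0, p_{-1}=1, q_{-2}=1, q_{-1}=0):
  i=0: a_0=28, p_0 = 28*1 + 0 = 28, q_0 = 28*0 + 1 = 1.
  i=1: a_1=1, p_1 = 1*28 + 1 = 29, q_1 = 1*1 + 0 = 1.
  i=2: a_2=6, p_2 = 6*29 + 28 = 202, q_2 = 6*1 + 1 = 7.
  i=3: a_3=4, p_3 = 4*202 + 29 = 837, q_3 = 4*7 + 1 = 29.
  i=4: a_4=3, p_4 = 3*837 + 202 = 2713, q_4 = 3*29 + 7 = 94.
  i=5: a_5=2, p_5 = 2*2713 + 837 = 6263, q_5 = 2*94 + 29 = 217.
  i=6: a_6=1, p_6 = 1*6263 + 2713 = 8976, q_6 = 1*217 + 94 = 311.
  i=7: a_7=2, p_7 = 2*8976 + 6263 = 24215, q_7 = 2*311 + 217 = 839.
  i=8: a_8=1, p_8 = 1*24215 + 8976 = 33191, q_8 = 1*839 + 311 = 1150.
  i=9: a_9=2, p_9 = 2*33191 + 24215 = 90597, q_9 = 2*1150 + 839 = 3139.
  i=10: a_10=3, p_10 = 3*90597 + 33191 = 304982, q_10 = 3*3139 + 1150 = 10567.
  i=11: a_11=4, p_11 = 4*304982 + 90597 = 1310525, q_11 = 4*10567 + 3139 = 45407.
  i=12: a_12=6, p_12 = 6*1310525 + 304982 = 8168132, q_12 = 6*45407 + 10567 = 283009.
  i=13: a_13=1, p_13 = 1*8168132 + 1310525 = 9478657, q_13 = 1*283009 + 45407 = 328416.
Check: 9478657^2 - 833*328416^2 = 89844938523649 - 89844938523648 = 1, so (x, y) = (9478657, 328416) solves the equation, and by the theorem it is the least positive solution.

(x, y) = (9478657, 328416)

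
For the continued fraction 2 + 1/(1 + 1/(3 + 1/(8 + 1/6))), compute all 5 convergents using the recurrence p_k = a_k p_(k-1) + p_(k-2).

2/1, 3/1, 11/4, 91/33, 557/202

Using the convergent recurrence p_i = a_i*p_{i-1} + p_{i-2}, q_i = a_i*q_{i-1} + q_{i-2} with p_{-2}=0, p_{-1}=1, q_{-2}=1, q_{-1}=0:
  i=0: a_0=2, p_0 = 2*1 + 0 = 2, q_0 = 2*0 + 1 = 1.
  i=1: a_1=1, p_1 = 1*2 + 1 = 3, q_1 = 1*1 + 0 = 1.
  i=2: a_2=3, p_2 = 3*3 + 2 = 11, q_2 = 3*1 + 1 = 4.
  i=3: a_3=8, p_3 = 8*11 + 3 = 91, q_3 = 8*4 + 1 = 33.
  i=4: a_4=6, p_4 = 6*91 + 11 = 557, q_4 = 6*33 + 4 = 202.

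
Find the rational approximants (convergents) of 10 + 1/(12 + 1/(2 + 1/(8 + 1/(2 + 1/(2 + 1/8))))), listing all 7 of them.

10/1, 121/12, 252/25, 2137/212, 4526/449, 11189/1110, 94038/9329

Using the convergent recurrence p_i = a_i*p_{i-1} + p_{i-2}, q_i = a_i*q_{i-1} + q_{i-2} with p_{-2}=0, p_{-1}=1, q_{-2}=1, q_{-1}=0:
  i=0: a_0=10, p_0 = 10*1 + 0 = 10, q_0 = 10*0 + 1 = 1.
  i=1: a_1=12, p_1 = 12*10 + 1 = 121, q_1 = 12*1 + 0 = 12.
  i=2: a_2=2, p_2 = 2*121 + 10 = 252, q_2 = 2*12 + 1 = 25.
  i=3: a_3=8, p_3 = 8*252 + 121 = 2137, q_3 = 8*25 + 12 = 212.
  i=4: a_4=2, p_4 = 2*2137 + 252 = 4526, q_4 = 2*212 + 25 = 449.
  i=5: a_5=2, p_5 = 2*4526 + 2137 = 11189, q_5 = 2*449 + 212 = 1110.
  i=6: a_6=8, p_6 = 8*11189 + 4526 = 94038, q_6 = 8*1110 + 449 = 9329.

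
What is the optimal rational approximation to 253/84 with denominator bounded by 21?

3/1

Expand x = 253/84 as a continued fraction with the Euclidean algorithm:
  253 = 3*84 + 1, so a_0 = 3.
  84 = 84*1 + 0, so a_1 = 84.
so x = [3; 84].
Convergents (p_i = a_i*p_{i-1} + p_{i-2}, q_i = a_i*q_{i-1} + q_{i-2} with p_{-2}=0, p_{-1}=1, q_{-2}=1, q_{-1}=0), until the denominator exceeds 21:
  i=0: a_0=3, p_0 = 3*1 + 0 = 3, q_0 = 3*0 + 1 = 1.
  i=1: a_1=84, p_1 = 84*3 + 1 = 253, q_1 = 84*1 + 0 = 84.
q_1 = 84 > 21, so the last convergent with denominator <= 21 is p_0/q_0 = 3/1.
The closest fraction with denominator <= 21 is either p_0/q_0 or the intermediate fraction (k*p_0 + p_{-1})/(k*q_0 + q_{-1}) with the largest k >= 1 whose denominator stays <= 21; these approach x as k grows, and every other convergent or intermediate fraction in range is farther away.
Largest k: floor((21 - q_{-1})/q_0) = floor((21 - 0)/1) = 21 (using the seeds p_{-1} = 1, q_{-1} = 0).
That gives (21*3 + 1)/(21*1 + 0) = 64/21.
Compare the errors: |x - 3/1| = |253*1 - 3*84|/(84*1) = 1/84, and |x - 64/21| = |253*21 - 64*84|/(84*21) = 63/1764.
Cross-multiplying, 1*1764 = 1764 < 5292 = 63*84, so 1/84 is smaller: the convergent 3/1 is closer to x than 64/21.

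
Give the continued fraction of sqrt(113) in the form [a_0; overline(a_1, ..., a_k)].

[10; overline(1, 1, 1, 2, 2, 1, 1, 1, 20)]

Write x_i = (sqrt(113) + m_i)/d_i with (m_0, d_0) = (0, 1). a_0 = floor(sqrt(113)) = 10, since 10^2 = 100 <= 113 < 121 = 11^2.
Iterate m_{i+1} = d_i*a_i - m_i, d_{i+1} = (113 - m_{i+1}^2)/d_i, a_{i+1} = floor((a_0 + m_{i+1})/d_{i+1}):
  m_1 = 1*10 - 0 = 10, d_1 = (113 - 10^2)/1 = 13/1 = 13, a_1 = floor((10 + 10)/13) = 1.
  m_2 = 13*1 - 10 = 3, d_2 = (113 - 3^2)/13 = 104/13 = 8, a_2 = floor((10 + 3)/8) = 1.
  m_3 = 8*1 - 3 = 5, d_3 = (113 - 5^2)/8 = 88/8 = 11, a_3 = floor((10 + 5)/11) = 1.
  m_4 = 11*1 - 5 = 6, d_4 = (113 - 6^2)/11 = 77/11 = 7, a_4 = floor((10 + 6)/7) = 2.
  m_5 = 7*2 - 6 = 8, d_5 = (113 - 8^2)/7 = 49/7 = 7, a_5 = floor((10 + 8)/7) = 2.
  m_6 = 7*2 - 8 = 6, d_6 = (113 - 6^2)/7 = 77/7 = 11, a_6 = floor((10 + 6)/11) = 1.
  m_7 = 11*1 - 6 = 5, d_7 = (113 - 5^2)/11 = 88/11 = 8, a_7 = floor((10 + 5)/8) = 1.
  m_8 = 8*1 - 5 = 3, d_8 = (113 - 3^2)/8 = 104/8 = 13, a_8 = floor((10 + 3)/13) = 1.
  m_9 = 13*1 - 3 = 10, d_9 = (113 - 10^2)/13 = 13/13 = 1, a_9 = floor((10 + 10)/1) = 20.
  m_10 = 1*20 - 10 = 10, d_10 = (113 - 10^2)/1 = 13/1 = 13: (m_10, d_10) = (m_1, d_1) = (10, 13), so from here the quotients repeat a_1, ..., a_9; the period length is 9.
Hence the expansion of sqrt(113) is a_0 = 10 followed by the repeating block 1, 1, 1, 2, 2, 1, 1, 1, 20 (period 9).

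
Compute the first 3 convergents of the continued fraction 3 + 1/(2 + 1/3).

3/1, 7/2, 24/7

Using the convergent recurrence p_i = a_i*p_{i-1} + p_{i-2}, q_i = a_i*q_{i-1} + q_{i-2} with p_{-2}=0, p_{-1}=1, q_{-2}=1, q_{-1}=0:
  i=0: a_0=3, p_0 = 3*1 + 0 = 3, q_0 = 3*0 + 1 = 1.
  i=1: a_1=2, p_1 = 2*3 + 1 = 7, q_1 = 2*1 + 0 = 2.
  i=2: a_2=3, p_2 = 3*7 + 3 = 24, q_2 = 3*2 + 1 = 7.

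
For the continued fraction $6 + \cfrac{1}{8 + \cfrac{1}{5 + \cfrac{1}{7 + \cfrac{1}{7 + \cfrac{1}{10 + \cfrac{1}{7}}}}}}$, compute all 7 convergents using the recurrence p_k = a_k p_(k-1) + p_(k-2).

6/1, 49/8, 251/41, 1806/295, 12893/2106, 130736/21355, 928045/151591

Using the convergent recurrence p_i = a_i*p_{i-1} + p_{i-2}, q_i = a_i*q_{i-1} + q_{i-2} with p_{-2}=0, p_{-1}=1, q_{-2}=1, q_{-1}=0:
  i=0: a_0=6, p_0 = 6*1 + 0 = 6, q_0 = 6*0 + 1 = 1.
  i=1: a_1=8, p_1 = 8*6 + 1 = 49, q_1 = 8*1 + 0 = 8.
  i=2: a_2=5, p_2 = 5*49 + 6 = 251, q_2 = 5*8 + 1 = 41.
  i=3: a_3=7, p_3 = 7*251 + 49 = 1806, q_3 = 7*41 + 8 = 295.
  i=4: a_4=7, p_4 = 7*1806 + 251 = 12893, q_4 = 7*295 + 41 = 2106.
  i=5: a_5=10, p_5 = 10*12893 + 1806 = 130736, q_5 = 10*2106 + 295 = 21355.
  i=6: a_6=7, p_6 = 7*130736 + 12893 = 928045, q_6 = 7*21355 + 2106 = 151591.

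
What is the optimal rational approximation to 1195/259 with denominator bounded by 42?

143/31

Expand x = 1195/259 as a continued fraction with the Euclidean algorithm:
  1195 = 4*259 + 159, so a_0 = 4.
  259 = 1*159 + 100, so a_1 = 1.
  159 = 1*100 + 59, so a_2 = 1.
  100 = 1*59 + 41, so a_3 = 1.
  59 = 1*41 + 18, so a_4 = 1.
  41 = 2*18 + 5, so a_5 = 2.
  18 = 3*5 + 3, so a_6 = 3.
  5 = 1*3 + 2, so a_7 = 1.
  3 = 1*2 + 1, so a_8 = 1.
  2 = 2*1 + 0, so a_9 = 2.
so x = [4; 1, 1, 1, 1, 2, 3, 1, 1, 2].
Convergents (p_i = a_i*p_{i-1} + p_{i-2}, q_i = a_i*q_{i-1} + q_{i-2} with p_{-2}=0, p_{-1}=1, q_{-2}=1, q_{-1}=0), until the denominator exceeds 42:
  i=0: a_0=4, p_0 = 4*1 + 0 = 4, q_0 = 4*0 + 1 = 1.
  i=1: a_1=1, p_1 = 1*4 + 1 = 5, q_1 = 1*1 + 0 = 1.
  i=2: a_2=1, p_2 = 1*5 + 4 = 9, q_2 = 1*1 + 1 = 2.
  i=3: a_3=1, p_3 = 1*9 + 5 = 14, q_3 = 1*2 + 1 = 3.
  i=4: a_4=1, p_4 = 1*14 + 9 = 23, q_4 = 1*3 + 2 = 5.
  i=5: a_5=2, p_5 = 2*23 + 14 = 60, q_5 = 2*5 + 3 = 13.
  i=6: a_6=3, p_6 = 3*60 + 23 = 203, q_6 = 3*13 + 5 = 44.
q_6 = 44 > 42, so the last convergent with denominator <= 42 is p_5/q_5 = 60/13.
The closest fraction with denominator <= 42 is either p_5/q_5 or the intermediate fraction (k*p_5 + p_4)/(k*q_5 + q_4) with the largest k >= 1 whose denominator stays <= 42; these approach x as k grows, and every other convergent or intermediate fraction in range is farther away.
Largest k: floor((42 - q_4)/q_5) = floor((42 - 5)/13) = 2.
That gives (2*60 + 23)/(2*13 + 5) = 143/31.
Compare the errors: |x - 60/13| = |1195*13 - 60*259|/(259*13) = 5/3367, and |x - 143/31| = |1195*31 - 143*259|/(259*31) = 8/8029.
Cross-multiplying, 8*3367 = 26936 < 40145 = 5*8029, so 8/8029 is smaller: the intermediate fraction 143/31 is closer to x than 60/13.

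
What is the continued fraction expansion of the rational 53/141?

Run the Euclidean algorithm on 53 and 141; the successive quotients are the partial quotients a_0, a_1, ... (each step inverts the fractional part left over by the previous one):
  53 = 0*141 + 53, so a_0 = 0.
  141 = 2*53 + 35, so a_1 = 2.
  53 = 1*35 + 18, so a_2 = 1.
  35 = 1*18 + 17, so a_3 = 1.
  18 = 1*17 + 1, so a_4 = 1.
  17 = 17*1 + 0, so a_5 = 17.
The remainder reaches 0 after 6 divisions, so the expansion has 6 partial quotients, read off in order.

[0; 2, 1, 1, 1, 17]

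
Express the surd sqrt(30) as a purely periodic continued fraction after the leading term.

Write x_i = (sqrt(30) + m_i)/d_i with (m_0, d_0) = (0, 1). a_0 = floor(sqrt(30)) = 5, since 5^2 = 25 <= 30 < 36 = 6^2.
Iterate m_{i+1} = d_i*a_i - m_i, d_{i+1} = (30 - m_{i+1}^2)/d_i, a_{i+1} = floor((a_0 + m_{i+1})/d_{i+1}):
  m_1 = 1*5 - 0 = 5, d_1 = (30 - 5^2)/1 = 5/1 = 5, a_1 = floor((5 + 5)/5) = 2.
  m_2 = 5*2 - 5 = 5, d_2 = (30 - 5^2)/5 = 5/5 = 1, a_2 = floor((5 + 5)/1) = 10.
  m_3 = 1*10 - 5 = 5, d_3 = (30 - 5^2)/1 = 5/1 = 5: (m_3, d_3) = (m_1, d_1) = (5, 5), so from here the quotients repeat a_1, a_2; the period length is 2.
Hence the expansion of sqrt(30) is a_0 = 5 followed by the repeating block 2, 10 (period 2).

[5; (2, 10)]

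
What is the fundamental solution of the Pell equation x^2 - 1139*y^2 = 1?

(x, y) = (135, 4)

First expand sqrt(1139) as a continued fraction. With x_i = (sqrt(1139) + m_i)/d_i and (m_0, d_0) = (0, 1): a_0 = floor(sqrt(1139)) = 33, since 33^2 = 1089 <= 1139 < 1156 = 34^2.
Iterate m_{i+1} = d_i*a_i - m_i, d_{i+1} = (1139 - m_{i+1}^2)/d_i, a_{i+1} = floor((a_0 + m_{i+1})/d_{i+1}):
  m_1 = 1*33 - 0 = 33, d_1 = (1139 - 33^2)/1 = 50/1 = 50, a_1 = floor((33 + 33)/50) = 1.
  m_2 = 50*1 - 33 = 17, d_2 = (1139 - 17^2)/50 = 850/50 = 17, a_2 = floor((33 + 17)/17) = 2.
  m_3 = 17*2 - 17 = 17, d_3 = (1139 - 17^2)/17 = 850/17 = 50, a_3 = floor((33 + 17)/50) = 1.
  m_4 = 50*1 - 17 = 33, d_4 = (1139 - 33^2)/50 = 50/50 = 1, a_4 = floor((33 + 33)/1) = 66.
  m_5 = 1*66 - 33 = 33, d_5 = (1139 - 33^2)/1 = 50/1 = 50: (m_5, d_5) = (m_1, d_1) = (33, 50), so from here the quotients repeat a_1, ..., a_4; the period length is 4.
So sqrt(1139) = [33; (1, 2, 1, 66)] with period length k = 4.
k is even, so the fundamental solution of x^2 - 1139y^2 = 1 is (p_{k-1}, q_{k-1}) = (p_3, q_3); compute convergents through index 3.
Convergents (p_i = a_i*p_{i-1} + p_{i-2}, q_i = a_i*q_{i-1} + q_{i-2} with p_{-2}=0, p_{-1}=1, q_{-2}=1, q_{-1}=0):
  i=0: a_0=33, p_0 = 33*1 + 0 = 33, q_0 = 33*0 + 1 = 1.
  i=1: a_1=1, p_1 = 1*33 + 1 = 34, q_1 = 1*1 + 0 = 1.
  i=2: a_2=2, p_2 = 2*34 + 33 = 101, q_2 = 2*1 + 1 = 3.
  i=3: a_3=1, p_3 = 1*101 + 34 = 135, q_3 = 1*3 + 1 = 4.
Check: 135^2 - 1139*4^2 = 18225 - 18224 = 1, so (x, y) = (135, 4) solves the equation, and by the theorem it is the least positive solution.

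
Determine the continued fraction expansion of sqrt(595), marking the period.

Write x_i = (sqrt(595) + m_i)/d_i with (m_0, d_0) = (0, 1). a_0 = floor(sqrt(595)) = 24, since 24^2 = 576 <= 595 < 625 = 25^2.
Iterate m_{i+1} = d_i*a_i - m_i, d_{i+1} = (595 - m_{i+1}^2)/d_i, a_{i+1} = floor((a_0 + m_{i+1})/d_{i+1}):
  m_1 = 1*24 - 0 = 24, d_1 = (595 - 24^2)/1 = 19/1 = 19, a_1 = floor((24 + 24)/19) = 2.
  m_2 = 19*2 - 24 = 14, d_2 = (595 - 14^2)/19 = 399/19 = 21, a_2 = floor((24 + 14)/21) = 1.
  m_3 = 21*1 - 14 = 7, d_3 = (595 - 7^2)/21 = 546/21 = 26, a_3 = floor((24 + 7)/26) = 1.
  m_4 = 26*1 - 7 = 19, d_4 = (595 - 19^2)/26 = 234/26 = 9, a_4 = floor((24 + 19)/9) = 4.
  m_5 = 9*4 - 19 = 17, d_5 = (595 - 17^2)/9 = 306/9 = 34, a_5 = floor((24 + 17)/34) = 1.
  m_6 = 34*1 - 17 = 17, d_6 = (595 - 17^2)/34 = 306/34 = 9, a_6 = floor((24 + 17)/9) = 4.
  m_7 = 9*4 - 17 = 19, d_7 = (595 - 19^2)/9 = 234/9 = 26, a_7 = floor((24 + 19)/26) = 1.
  m_8 = 26*1 - 19 = 7, d_8 = (595 - 7^2)/26 = 546/26 = 21, a_8 = floor((24 + 7)/21) = 1.
  m_9 = 21*1 - 7 = 14, d_9 = (595 - 14^2)/21 = 399/21 = 19, a_9 = floor((24 + 14)/19) = 2.
  m_10 = 19*2 - 14 = 24, d_10 = (595 - 24^2)/19 = 19/19 = 1, a_10 = floor((24 + 24)/1) = 48.
  m_11 = 1*48 - 24 = 24, d_11 = (595 - 24^2)/1 = 19/1 = 19: (m_11, d_11) = (m_1, d_1) = (24, 19), so from here the quotients repeat a_1, ..., a_10; the period length is 10.
Hence the expansion of sqrt(595) is a_0 = 24 followed by the repeating block 2, 1, 1, 4, 1, 4, 1, 1, 2, 48 (period 10).

[24; (2, 1, 1, 4, 1, 4, 1, 1, 2, 48)]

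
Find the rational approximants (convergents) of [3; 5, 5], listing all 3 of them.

Using the convergent recurrence p_i = a_i*p_{i-1} + p_{i-2}, q_i = a_i*q_{i-1} + q_{i-2} with p_{-2}=0, p_{-1}=1, q_{-2}=1, q_{-1}=0:
  i=0: a_0=3, p_0 = 3*1 + 0 = 3, q_0 = 3*0 + 1 = 1.
  i=1: a_1=5, p_1 = 5*3 + 1 = 16, q_1 = 5*1 + 0 = 5.
  i=2: a_2=5, p_2 = 5*16 + 3 = 83, q_2 = 5*5 + 1 = 26.

3/1, 16/5, 83/26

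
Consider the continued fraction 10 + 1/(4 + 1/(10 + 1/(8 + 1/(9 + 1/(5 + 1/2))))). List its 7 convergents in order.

10/1, 41/4, 420/41, 3401/332, 31029/3029, 158546/15477, 348121/33983

Using the convergent recurrence p_i = a_i*p_{i-1} + p_{i-2}, q_i = a_i*q_{i-1} + q_{i-2} with p_{-2}=0, p_{-1}=1, q_{-2}=1, q_{-1}=0:
  i=0: a_0=10, p_0 = 10*1 + 0 = 10, q_0 = 10*0 + 1 = 1.
  i=1: a_1=4, p_1 = 4*10 + 1 = 41, q_1 = 4*1 + 0 = 4.
  i=2: a_2=10, p_2 = 10*41 + 10 = 420, q_2 = 10*4 + 1 = 41.
  i=3: a_3=8, p_3 = 8*420 + 41 = 3401, q_3 = 8*41 + 4 = 332.
  i=4: a_4=9, p_4 = 9*3401 + 420 = 31029, q_4 = 9*332 + 41 = 3029.
  i=5: a_5=5, p_5 = 5*31029 + 3401 = 158546, q_5 = 5*3029 + 332 = 15477.
  i=6: a_6=2, p_6 = 2*158546 + 31029 = 348121, q_6 = 2*15477 + 3029 = 33983.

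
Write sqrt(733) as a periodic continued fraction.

[27; (13, 1, 1, 13, 54)]

Write x_i = (sqrt(733) + m_i)/d_i with (m_0, d_0) = (0, 1). a_0 = floor(sqrt(733)) = 27, since 27^2 = 729 <= 733 < 784 = 28^2.
Iterate m_{i+1} = d_i*a_i - m_i, d_{i+1} = (733 - m_{i+1}^2)/d_i, a_{i+1} = floor((a_0 + m_{i+1})/d_{i+1}):
  m_1 = 1*27 - 0 = 27, d_1 = (733 - 27^2)/1 = 4/1 = 4, a_1 = floor((27 + 27)/4) = 13.
  m_2 = 4*13 - 27 = 25, d_2 = (733 - 25^2)/4 = 108/4 = 27, a_2 = floor((27 + 25)/27) = 1.
  m_3 = 27*1 - 25 = 2, d_3 = (733 - 2^2)/27 = 729/27 = 27, a_3 = floor((27 + 2)/27) = 1.
  m_4 = 27*1 - 2 = 25, d_4 = (733 - 25^2)/27 = 108/27 = 4, a_4 = floor((27 + 25)/4) = 13.
  m_5 = 4*13 - 25 = 27, d_5 = (733 - 27^2)/4 = 4/4 = 1, a_5 = floor((27 + 27)/1) = 54.
  m_6 = 1*54 - 27 = 27, d_6 = (733 - 27^2)/1 = 4/1 = 4: (m_6, d_6) = (m_1, d_1) = (27, 4), so from here the quotients repeat a_1, ..., a_5; the period length is 5.
Hence the expansion of sqrt(733) is a_0 = 27 followed by the repeating block 13, 1, 1, 13, 54 (period 5).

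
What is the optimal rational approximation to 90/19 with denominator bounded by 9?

Expand x = 90/19 as a continued fraction with the Euclidean algorithm:
  90 = 4*19 + 14, so a_0 = 4.
  19 = 1*14 + 5, so a_1 = 1.
  14 = 2*5 + 4, so a_2 = 2.
  5 = 1*4 + 1, so a_3 = 1.
  4 = 4*1 + 0, so a_4 = 4.
so x = [4; 1, 2, 1, 4].
Convergents (p_i = a_i*p_{i-1} + p_{i-2}, q_i = a_i*q_{i-1} + q_{i-2} with p_{-2}=0, p_{-1}=1, q_{-2}=1, q_{-1}=0), until the denominator exceeds 9:
  i=0: a_0=4, p_0 = 4*1 + 0 = 4, q_0 = 4*0 + 1 = 1.
  i=1: a_1=1, p_1 = 1*4 + 1 = 5, q_1 = 1*1 + 0 = 1.
  i=2: a_2=2, p_2 = 2*5 + 4 = 14, q_2 = 2*1 + 1 = 3.
  i=3: a_3=1, p_3 = 1*14 + 5 = 19, q_3 = 1*3 + 1 = 4.
  i=4: a_4=4, p_4 = 4*19 + 14 = 90, q_4 = 4*4 + 3 = 19.
q_4 = 19 > 9, so the last convergent with denominator <= 9 is p_3/q_3 = 19/4.
The closest fraction with denominator <= 9 is either p_3/q_3 or the intermediate fraction (k*p_3 + p_2)/(k*q_3 + q_2) with the largest k >= 1 whose denominator stays <= 9; these approach x as k grows, and every other convergent or intermediate fraction in range is farther away.
Largest k: floor((9 - q_2)/q_3) = floor((9 - 3)/4) = 1.
That gives (1*19 + 14)/(1*4 + 3) = 33/7.
Compare the errors: |x - 19/4| = |90*4 - 19*19|/(19*4) = 1/76, and |x - 33/7| = |90*7 - 33*19|/(19*7) = 3/133.
Cross-multiplying, 1*133 = 133 < 228 = 3*76, so 1/76 is smaller: the convergent 19/4 is closer to x than 33/7.

19/4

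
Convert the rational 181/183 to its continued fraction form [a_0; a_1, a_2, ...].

Run the Euclidean algorithm on 181 and 183; the successive quotients are the partial quotients a_0, a_1, ... (each step inverts the fractional part left over by the previous one):
  181 = 0*183 + 181, so a_0 = 0.
  183 = 1*181 + 2, so a_1 = 1.
  181 = 90*2 + 1, so a_2 = 90.
  2 = 2*1 + 0, so a_3 = 2.
The remainder reaches 0 after 4 divisions, so the expansion has 4 partial quotients, read off in order.

[0; 1, 90, 2]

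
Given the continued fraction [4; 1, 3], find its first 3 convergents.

Using the convergent recurrence p_i = a_i*p_{i-1} + p_{i-2}, q_i = a_i*q_{i-1} + q_{i-2} with p_{-2}=0, p_{-1}=1, q_{-2}=1, q_{-1}=0:
  i=0: a_0=4, p_0 = 4*1 + 0 = 4, q_0 = 4*0 + 1 = 1.
  i=1: a_1=1, p_1 = 1*4 + 1 = 5, q_1 = 1*1 + 0 = 1.
  i=2: a_2=3, p_2 = 3*5 + 4 = 19, q_2 = 3*1 + 1 = 4.

4/1, 5/1, 19/4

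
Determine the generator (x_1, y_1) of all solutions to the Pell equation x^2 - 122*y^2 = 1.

First expand sqrt(122) as a continued fraction. With x_i = (sqrt(122) + m_i)/d_i and (m_0, d_0) = (0, 1): a_0 = floor(sqrt(122)) = 11, since 11^2 = 121 <= 122 < 144 = 12^2.
Iterate m_{i+1} = d_i*a_i - m_i, d_{i+1} = (122 - m_{i+1}^2)/d_i, a_{i+1} = floor((a_0 + m_{i+1})/d_{i+1}):
  m_1 = 1*11 - 0 = 11, d_1 = (122 - 11^2)/1 = 1/1 = 1, a_1 = floor((11 + 11)/1) = 22.
  m_2 = 1*22 - 11 = 11, d_2 = (122 - 11^2)/1 = 1/1 = 1: (m_2, d_2) = (m_1, d_1) = (11, 1), so from here the quotient a_1 repeats; the period length is 1.
So sqrt(122) = [11; (22)] with period length k = 1.
k is odd, so (p_{k-1}, q_{k-1}) only solves x^2 - 122y^2 = -1 and the fundamental solution of x^2 - 122y^2 = 1 is (p_{2k-1}, q_{2k-1}) = (p_1, q_1); compute convergents through index 1, running through the period twice.
Convergents (p_i = a_i*p_{i-1} + p_{i-2}, q_i = a_i*q_{i-1} + q_{i-2} with p_{-2}=0, p_{-1}=1, q_{-2}=1, q_{-1}=0):
  i=0: a_0=11, p_0 = 11*1 + 0 = 11, q_0 = 11*0 + 1 = 1.
  i=1: a_1=22, p_1 = 22*11 + 1 = 243, q_1 = 22*1 + 0 = 22.
Indeed p_0^2 - 122*q_0^2 = 121 - 122 = -1, not +1.
Check: 243^2 - 122*22^2 = 59049 - 59048 = 1, so (x, y) = (243, 22) solves the equation, and by the theorem it is the least positive solution.

(x, y) = (243, 22)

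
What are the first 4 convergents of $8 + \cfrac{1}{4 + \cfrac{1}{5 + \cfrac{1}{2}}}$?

Using the convergent recurrence p_i = a_i*p_{i-1} + p_{i-2}, q_i = a_i*q_{i-1} + q_{i-2} with p_{-2}=0, p_{-1}=1, q_{-2}=1, q_{-1}=0:
  i=0: a_0=8, p_0 = 8*1 + 0 = 8, q_0 = 8*0 + 1 = 1.
  i=1: a_1=4, p_1 = 4*8 + 1 = 33, q_1 = 4*1 + 0 = 4.
  i=2: a_2=5, p_2 = 5*33 + 8 = 173, q_2 = 5*4 + 1 = 21.
  i=3: a_3=2, p_3 = 2*173 + 33 = 379, q_3 = 2*21 + 4 = 46.

8/1, 33/4, 173/21, 379/46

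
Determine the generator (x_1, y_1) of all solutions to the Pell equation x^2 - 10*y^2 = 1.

First expand sqrt(10) as a continued fraction. With x_i = (sqrt(10) + m_i)/d_i and (m_0, d_0) = (0, 1): a_0 = floor(sqrt(10)) = 3, since 3^2 = 9 <= 10 < 16 = 4^2.
Iterate m_{i+1} = d_i*a_i - m_i, d_{i+1} = (10 - m_{i+1}^2)/d_i, a_{i+1} = floor((a_0 + m_{i+1})/d_{i+1}):
  m_1 = 1*3 - 0 = 3, d_1 = (10 - 3^2)/1 = 1/1 = 1, a_1 = floor((3 + 3)/1) = 6.
  m_2 = 1*6 - 3 = 3, d_2 = (10 - 3^2)/1 = 1/1 = 1: (m_2, d_2) = (m_1, d_1) = (3, 1), so from here the quotient a_1 repeats; the period length is 1.
So sqrt(10) = [3; (6)] with period length k = 1.
k is odd, so (p_{k-1}, q_{k-1}) only solves x^2 - 10y^2 = -1 and the fundamental solution of x^2 - 10y^2 = 1 is (p_{2k-1}, q_{2k-1}) = (p_1, q_1); compute convergents through index 1, running through the period twice.
Convergents (p_i = a_i*p_{i-1} + p_{i-2}, q_i = a_i*q_{i-1} + q_{i-2} with p_{-2}=0, p_{-1}=1, q_{-2}=1, q_{-1}=0):
  i=0: a_0=3, p_0 = 3*1 + 0 = 3, q_0 = 3*0 + 1 = 1.
  i=1: a_1=6, p_1 = 6*3 + 1 = 19, q_1 = 6*1 + 0 = 6.
Indeed p_0^2 - 10*q_0^2 = 9 - 10 = -1, not +1.
Check: 19^2 - 10*6^2 = 361 - 360 = 1, so (x, y) = (19, 6) solves the equation, and by the theorem it is the least positive solution.

(x, y) = (19, 6)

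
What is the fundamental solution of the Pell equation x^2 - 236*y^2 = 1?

(x, y) = (561799, 36570)

First expand sqrt(236) as a continued fraction. With x_i = (sqrt(236) + m_i)/d_i and (m_0, d_0) = (0, 1): a_0 = floor(sqrt(236)) = 15, since 15^2 = 225 <= 236 < 256 = 16^2.
Iterate m_{i+1} = d_i*a_i - m_i, d_{i+1} = (236 - m_{i+1}^2)/d_i, a_{i+1} = floor((a_0 + m_{i+1})/d_{i+1}):
  m_1 = 1*15 - 0 = 15, d_1 = (236 - 15^2)/1 = 11/1 = 11, a_1 = floor((15 + 15)/11) = 2.
  m_2 = 11*2 - 15 = 7, d_2 = (236 - 7^2)/11 = 187/11 = 17, a_2 = floor((15 + 7)/17) = 1.
  m_3 = 17*1 - 7 = 10, d_3 = (236 - 10^2)/17 = 136/17 = 8, a_3 = floor((15 + 10)/8) = 3.
  m_4 = 8*3 - 10 = 14, d_4 = (236 - 14^2)/8 = 40/8 = 5, a_4 = floor((15 + 14)/5) = 5.
  m_5 = 5*5 - 14 = 11, d_5 = (236 - 11^2)/5 = 115/5 = 23, a_5 = floor((15 + 11)/23) = 1.
  m_6 = 23*1 - 11 = 12, d_6 = (236 - 12^2)/23 = 92/23 = 4, a_6 = floor((15 + 12)/4) = 6.
  m_7 = 4*6 - 12 = 12, d_7 = (236 - 12^2)/4 = 92/4 = 23, a_7 = floor((15 + 12)/23) = 1.
  m_8 = 23*1 - 12 = 11, d_8 = (236 - 11^2)/23 = 115/23 = 5, a_8 = floor((15 + 11)/5) = 5.
  m_9 = 5*5 - 11 = 14, d_9 = (236 - 14^2)/5 = 40/5 = 8, a_9 = floor((15 + 14)/8) = 3.
  m_10 = 8*3 - 14 = 10, d_10 = (236 - 10^2)/8 = 136/8 = 17, a_10 = floor((15 + 10)/17) = 1.
  m_11 = 17*1 - 10 = 7, d_11 = (236 - 7^2)/17 = 187/17 = 11, a_11 = floor((15 + 7)/11) = 2.
  m_12 = 11*2 - 7 = 15, d_12 = (236 - 15^2)/11 = 11/11 = 1, a_12 = floor((15 + 15)/1) = 30.
  m_13 = 1*30 - 15 = 15, d_13 = (236 - 15^2)/1 = 11/1 = 11: (m_13, d_13) = (m_1, d_1) = (15, 11), so from here the quotients repeat a_1, ..., a_12; the period length is 12.
So sqrt(236) = [15; (2, 1, 3, 5, 1, 6, 1, 5, 3, 1, 2, 30)] with period length k = 12.
k is even, so the fundamental solution of x^2 - 236y^2 = 1 is (p_{k-1}, q_{k-1}) = (p_11, q_11); compute convergents through index 11.
Convergents (p_i = a_i*p_{i-1} + p_{i-2}, q_i = a_i*q_{i-1} + q_{i-2} with p_{-2}=0, p_{-1}=1, q_{-2}=1, q_{-1}=0):
  i=0: a_0=15, p_0 = 15*1 + 0 = 15, q_0 = 15*0 + 1 = 1.
  i=1: a_1=2, p_1 = 2*15 + 1 = 31, q_1 = 2*1 + 0 = 2.
  i=2: a_2=1, p_2 = 1*31 + 15 = 46, q_2 = 1*2 + 1 = 3.
  i=3: a_3=3, p_3 = 3*46 + 31 = 169, q_3 = 3*3 + 2 = 11.
  i=4: a_4=5, p_4 = 5*169 + 46 = 891, q_4 = 5*11 + 3 = 58.
  i=5: a_5=1, p_5 = 1*891 + 169 = 1060, q_5 = 1*58 + 11 = 69.
  i=6: a_6=6, p_6 = 6*1060 + 891 = 7251, q_6 = 6*69 + 58 = 472.
  i=7: a_7=1, p_7 = 1*7251 + 1060 = 8311, q_7 = 1*472 + 69 = 541.
  i=8: a_8=5, p_8 = 5*8311 + 7251 = 48806, q_8 = 5*541 + 472 = 3177.
  i=9: a_9=3, p_9 = 3*48806 + 8311 = 154729, q_9 = 3*3177 + 541 = 10072.
  i=10: a_10=1, p_10 = 1*154729 + 48806 = 203535, q_10 = 1*10072 + 3177 = 13249.
  i=11: a_11=2, p_11 = 2*203535 + 154729 = 561799, q_11 = 2*13249 + 10072 = 36570.
Check: 561799^2 - 236*36570^2 = 315618116401 - 315618116400 = 1, so (x, y) = (561799, 36570) solves the equation, and by the theorem it is the least positive solution.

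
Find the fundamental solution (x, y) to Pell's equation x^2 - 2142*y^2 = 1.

First expand sqrt(2142) as a continued fraction. With x_i = (sqrt(2142) + m_i)/d_i and (m_0, d_0) = (0, 1): a_0 = floor(sqrt(2142)) = 46, since 46^2 = 2116 <= 2142 < 2209 = 47^2.
Iterate m_{i+1} = d_i*a_i - m_i, d_{i+1} = (2142 - m_{i+1}^2)/d_i, a_{i+1} = floor((a_0 + m_{i+1})/d_{i+1}):
  m_1 = 1*46 - 0 = 46, d_1 = (2142 - 46^2)/1 = 26/1 = 26, a_1 = floor((46 + 46)/26) = 3.
  m_2 = 26*3 - 46 = 32, d_2 = (2142 - 32^2)/26 = 1118/26 = 43, a_2 = floor((46 + 32)/43) = 1.
  m_3 = 43*1 - 32 = 11, d_3 = (2142 - 11^2)/43 = 2021/43 = 47, a_3 = floor((46 + 11)/47) = 1.
  m_4 = 47*1 - 11 = 36, d_4 = (2142 - 36^2)/47 = 846/47 = 18, a_4 = floor((46 + 36)/18) = 4.
  m_5 = 18*4 - 36 = 36, d_5 = (2142 - 36^2)/18 = 846/18 = 47, a_5 = floor((46 + 36)/47) = 1.
  m_6 = 47*1 - 36 = 11, d_6 = (2142 - 11^2)/47 = 2021/47 = 43, a_6 = floor((46 + 11)/43) = 1.
  m_7 = 43*1 - 11 = 32, d_7 = (2142 - 32^2)/43 = 1118/43 = 26, a_7 = floor((46 + 32)/26) = 3.
  m_8 = 26*3 - 32 = 46, d_8 = (2142 - 46^2)/26 = 26/26 = 1, a_8 = floor((46 + 46)/1) = 92.
  m_9 = 1*92 - 46 = 46, d_9 = (2142 - 46^2)/1 = 26/1 = 26: (m_9, d_9) = (m_1, d_1) = (46, 26), so from here the quotients repeat a_1, ..., a_8; the period length is 8.
So sqrt(2142) = [46; (3, 1, 1, 4, 1, 1, 3, 92)] with period length k = 8.
k is even, so the fundamental solution of x^2 - 2142y^2 = 1 is (p_{k-1}, q_{k-1}) = (p_7, q_7); compute convergents through index 7.
Convergents (p_i = a_i*p_{i-1} + p_{i-2}, q_i = a_i*q_{i-1} + q_{i-2} with p_{-2}=0, p_{-1}=1, q_{-2}=1, q_{-1}=0):
  i=0: a_0=46, p_0 = 46*1 + 0 = 46, q_0 = 46*0 + 1 = 1.
  i=1: a_1=3, p_1 = 3*46 + 1 = 139, q_1 = 3*1 + 0 = 3.
  i=2: a_2=1, p_2 = 1*139 + 46 = 185, q_2 = 1*3 + 1 = 4.
  i=3: a_3=1, p_3 = 1*185 + 139 = 324, q_3 = 1*4 + 3 = 7.
  i=4: a_4=4, p_4 = 4*324 + 185 = 1481, q_4 = 4*7 + 4 = 32.
  i=5: a_5=1, p_5 = 1*1481 + 324 = 1805, q_5 = 1*32 + 7 = 39.
  i=6: a_6=1, p_6 = 1*1805 + 1481 = 3286, q_6 = 1*39 + 32 = 71.
  i=7: a_7=3, p_7 = 3*3286 + 1805 = 11663, q_7 = 3*71 + 39 = 252.
Check: 11663^2 - 2142*252^2 = 136025569 - 136025568 = 1, so (x, y) = (11663, 252) solves the equation, and by the theorem it is the least positive solution.

(x, y) = (11663, 252)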